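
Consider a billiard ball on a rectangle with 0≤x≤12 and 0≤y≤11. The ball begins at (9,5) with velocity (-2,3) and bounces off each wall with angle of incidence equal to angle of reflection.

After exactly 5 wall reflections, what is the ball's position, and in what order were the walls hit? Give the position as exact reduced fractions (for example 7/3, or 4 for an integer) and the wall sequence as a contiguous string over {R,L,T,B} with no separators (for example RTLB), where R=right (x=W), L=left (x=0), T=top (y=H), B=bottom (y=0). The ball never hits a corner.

Final position: (12,15/2)
Wall sequence: TLBTR

1. t=2 → T at (5,11); v=(-2,-3)
2. t=5/2 → L at (0,7/2); v=(2,-3)
3. t=7/6 → B at (7/3,0); v=(2,3)
4. t=11/3 → T at (29/3,11); v=(2,-3)
5. t=7/6 → R at (12,15/2); v=(-2,-3)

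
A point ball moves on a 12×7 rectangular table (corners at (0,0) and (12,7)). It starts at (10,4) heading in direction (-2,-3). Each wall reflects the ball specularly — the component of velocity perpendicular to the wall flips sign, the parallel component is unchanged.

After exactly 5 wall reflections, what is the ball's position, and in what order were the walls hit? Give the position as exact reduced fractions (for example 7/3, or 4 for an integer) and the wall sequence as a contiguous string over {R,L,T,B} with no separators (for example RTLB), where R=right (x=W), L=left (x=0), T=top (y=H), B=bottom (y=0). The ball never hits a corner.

Final position: (20/3,7)
Wall sequence: BTLBT

1. t=4/3 → B at (22/3,0); v=(-2,3)
2. t=7/3 → T at (8/3,7); v=(-2,-3)
3. t=4/3 → L at (0,3); v=(2,-3)
4. t=1 → B at (2,0); v=(2,3)
5. t=7/3 → T at (20/3,7); v=(2,-3)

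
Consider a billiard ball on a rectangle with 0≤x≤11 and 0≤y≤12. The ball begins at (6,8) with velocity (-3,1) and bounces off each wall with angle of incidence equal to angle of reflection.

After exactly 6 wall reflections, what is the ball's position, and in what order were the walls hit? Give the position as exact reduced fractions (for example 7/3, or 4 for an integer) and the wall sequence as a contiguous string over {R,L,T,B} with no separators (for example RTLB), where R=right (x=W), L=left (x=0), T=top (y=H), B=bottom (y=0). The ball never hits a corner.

1. t=2 → L at (0,10); v=(3,1)
2. t=2 → T at (6,12); v=(3,-1)
3. t=5/3 → R at (11,31/3); v=(-3,-1)
4. t=11/3 → L at (0,20/3); v=(3,-1)
5. t=11/3 → R at (11,3); v=(-3,-1)
6. t=3 → B at (2,0); v=(-3,1)

Final position: (2,0)
Wall sequence: LTRLRB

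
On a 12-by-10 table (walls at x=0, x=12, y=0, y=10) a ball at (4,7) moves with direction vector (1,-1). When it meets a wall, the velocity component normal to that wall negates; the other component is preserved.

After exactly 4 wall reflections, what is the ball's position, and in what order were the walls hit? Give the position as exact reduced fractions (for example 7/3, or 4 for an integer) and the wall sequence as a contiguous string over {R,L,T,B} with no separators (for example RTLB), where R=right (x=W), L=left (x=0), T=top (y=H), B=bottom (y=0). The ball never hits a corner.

1. t=7 → B at (11,0); v=(1,1)
2. t=1 → R at (12,1); v=(-1,1)
3. t=9 → T at (3,10); v=(-1,-1)
4. t=3 → L at (0,7); v=(1,-1)

Final position: (0,7)
Wall sequence: BRTL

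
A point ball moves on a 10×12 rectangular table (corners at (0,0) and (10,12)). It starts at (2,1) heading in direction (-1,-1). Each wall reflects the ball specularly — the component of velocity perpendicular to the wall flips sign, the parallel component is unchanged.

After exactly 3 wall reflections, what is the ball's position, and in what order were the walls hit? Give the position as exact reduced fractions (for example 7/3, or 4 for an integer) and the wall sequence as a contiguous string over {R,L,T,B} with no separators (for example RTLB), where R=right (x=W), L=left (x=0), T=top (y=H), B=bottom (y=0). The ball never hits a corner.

1. t=1 → B at (1,0); v=(-1,1)
2. t=1 → L at (0,1); v=(1,1)
3. t=10 → R at (10,11); v=(-1,1)

Final position: (10,11)
Wall sequence: BLR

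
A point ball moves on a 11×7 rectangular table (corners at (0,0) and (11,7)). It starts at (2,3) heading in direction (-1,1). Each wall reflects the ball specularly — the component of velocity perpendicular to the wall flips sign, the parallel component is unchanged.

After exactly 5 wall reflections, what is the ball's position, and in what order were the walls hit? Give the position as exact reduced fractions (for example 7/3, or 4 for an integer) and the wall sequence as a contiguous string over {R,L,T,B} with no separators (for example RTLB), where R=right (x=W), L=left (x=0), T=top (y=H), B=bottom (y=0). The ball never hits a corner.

Final position: (6,7)
Wall sequence: LTBRT

1. t=2 → L at (0,5); v=(1,1)
2. t=2 → T at (2,7); v=(1,-1)
3. t=7 → B at (9,0); v=(1,1)
4. t=2 → R at (11,2); v=(-1,1)
5. t=5 → T at (6,7); v=(-1,-1)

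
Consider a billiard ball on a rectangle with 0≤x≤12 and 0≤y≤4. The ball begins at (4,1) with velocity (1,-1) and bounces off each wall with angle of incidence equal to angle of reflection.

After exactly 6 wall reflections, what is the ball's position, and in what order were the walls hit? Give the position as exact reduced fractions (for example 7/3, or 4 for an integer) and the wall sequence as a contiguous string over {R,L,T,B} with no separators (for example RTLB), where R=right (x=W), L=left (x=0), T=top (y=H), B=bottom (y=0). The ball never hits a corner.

1. t=1 → B at (5,0); v=(1,1)
2. t=4 → T at (9,4); v=(1,-1)
3. t=3 → R at (12,1); v=(-1,-1)
4. t=1 → B at (11,0); v=(-1,1)
5. t=4 → T at (7,4); v=(-1,-1)
6. t=4 → B at (3,0); v=(-1,1)

Final position: (3,0)
Wall sequence: BTRBTB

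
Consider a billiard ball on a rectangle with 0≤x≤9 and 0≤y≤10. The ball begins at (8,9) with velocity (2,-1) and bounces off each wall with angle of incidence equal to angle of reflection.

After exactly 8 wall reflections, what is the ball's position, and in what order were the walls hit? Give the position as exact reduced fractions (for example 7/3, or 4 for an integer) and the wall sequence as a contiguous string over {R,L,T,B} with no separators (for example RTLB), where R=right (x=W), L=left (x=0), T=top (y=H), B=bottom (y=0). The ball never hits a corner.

1. t=1/2 → R at (9,17/2); v=(-2,-1)
2. t=9/2 → L at (0,4); v=(2,-1)
3. t=4 → B at (8,0); v=(2,1)
4. t=1/2 → R at (9,1/2); v=(-2,1)
5. t=9/2 → L at (0,5); v=(2,1)
6. t=9/2 → R at (9,19/2); v=(-2,1)
7. t=1/2 → T at (8,10); v=(-2,-1)
8. t=4 → L at (0,6); v=(2,-1)

Final position: (0,6)
Wall sequence: RLBRLRTL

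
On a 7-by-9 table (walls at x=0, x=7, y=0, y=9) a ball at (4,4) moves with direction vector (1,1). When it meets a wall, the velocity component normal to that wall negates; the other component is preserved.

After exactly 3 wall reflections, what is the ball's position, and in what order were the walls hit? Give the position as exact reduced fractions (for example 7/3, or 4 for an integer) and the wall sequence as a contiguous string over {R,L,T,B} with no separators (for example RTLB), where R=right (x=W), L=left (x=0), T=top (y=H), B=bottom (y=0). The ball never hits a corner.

Final position: (0,4)
Wall sequence: RTL

1. t=3 → R at (7,7); v=(-1,1)
2. t=2 → T at (5,9); v=(-1,-1)
3. t=5 → L at (0,4); v=(1,-1)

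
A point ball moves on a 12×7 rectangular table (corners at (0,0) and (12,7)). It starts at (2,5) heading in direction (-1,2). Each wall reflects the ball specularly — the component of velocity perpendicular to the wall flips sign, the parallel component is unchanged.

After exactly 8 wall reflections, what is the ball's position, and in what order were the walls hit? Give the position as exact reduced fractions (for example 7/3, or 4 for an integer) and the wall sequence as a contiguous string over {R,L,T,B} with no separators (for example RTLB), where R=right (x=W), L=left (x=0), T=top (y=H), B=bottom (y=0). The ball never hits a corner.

Final position: (15/2,0)
Wall sequence: TLBTBRTB

1. t=1 → T at (1,7); v=(-1,-2)
2. t=1 → L at (0,5); v=(1,-2)
3. t=5/2 → B at (5/2,0); v=(1,2)
4. t=7/2 → T at (6,7); v=(1,-2)
5. t=7/2 → B at (19/2,0); v=(1,2)
6. t=5/2 → R at (12,5); v=(-1,2)
7. t=1 → T at (11,7); v=(-1,-2)
8. t=7/2 → B at (15/2,0); v=(-1,2)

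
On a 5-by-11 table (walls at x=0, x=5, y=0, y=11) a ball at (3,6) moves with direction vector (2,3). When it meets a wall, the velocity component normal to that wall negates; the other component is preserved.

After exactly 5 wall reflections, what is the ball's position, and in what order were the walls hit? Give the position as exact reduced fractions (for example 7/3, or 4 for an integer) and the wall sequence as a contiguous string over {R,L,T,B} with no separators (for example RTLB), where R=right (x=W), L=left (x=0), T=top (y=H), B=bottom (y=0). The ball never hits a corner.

Final position: (5,2)
Wall sequence: RTLBR

1. t=1 → R at (5,9); v=(-2,3)
2. t=2/3 → T at (11/3,11); v=(-2,-3)
3. t=11/6 → L at (0,11/2); v=(2,-3)
4. t=11/6 → B at (11/3,0); v=(2,3)
5. t=2/3 → R at (5,2); v=(-2,3)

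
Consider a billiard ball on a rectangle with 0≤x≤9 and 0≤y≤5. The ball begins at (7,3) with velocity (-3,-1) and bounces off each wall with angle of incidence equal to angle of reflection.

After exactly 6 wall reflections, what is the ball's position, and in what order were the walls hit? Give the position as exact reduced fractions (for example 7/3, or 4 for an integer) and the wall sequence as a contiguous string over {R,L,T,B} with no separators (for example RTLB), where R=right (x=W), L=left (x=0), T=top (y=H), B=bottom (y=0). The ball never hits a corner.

1. t=7/3 → L at (0,2/3); v=(3,-1)
2. t=2/3 → B at (2,0); v=(3,1)
3. t=7/3 → R at (9,7/3); v=(-3,1)
4. t=8/3 → T at (1,5); v=(-3,-1)
5. t=1/3 → L at (0,14/3); v=(3,-1)
6. t=3 → R at (9,5/3); v=(-3,-1)

Final position: (9,5/3)
Wall sequence: LBRTLR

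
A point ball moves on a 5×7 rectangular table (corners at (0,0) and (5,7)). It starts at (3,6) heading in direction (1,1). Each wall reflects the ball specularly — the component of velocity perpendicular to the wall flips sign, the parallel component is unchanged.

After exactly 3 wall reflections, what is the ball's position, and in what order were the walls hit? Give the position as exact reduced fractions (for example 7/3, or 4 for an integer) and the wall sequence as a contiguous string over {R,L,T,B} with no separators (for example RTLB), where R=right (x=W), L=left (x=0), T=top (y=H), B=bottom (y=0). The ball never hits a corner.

Final position: (0,1)
Wall sequence: TRL

1. t=1 → T at (4,7); v=(1,-1)
2. t=1 → R at (5,6); v=(-1,-1)
3. t=5 → L at (0,1); v=(1,-1)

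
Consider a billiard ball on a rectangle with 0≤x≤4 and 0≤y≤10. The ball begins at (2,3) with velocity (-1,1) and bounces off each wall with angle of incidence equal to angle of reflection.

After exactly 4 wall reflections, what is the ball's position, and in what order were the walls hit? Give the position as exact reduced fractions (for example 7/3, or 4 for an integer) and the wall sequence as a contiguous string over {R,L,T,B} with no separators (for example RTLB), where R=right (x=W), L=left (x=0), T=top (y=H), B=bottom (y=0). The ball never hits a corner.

1. t=2 → L at (0,5); v=(1,1)
2. t=4 → R at (4,9); v=(-1,1)
3. t=1 → T at (3,10); v=(-1,-1)
4. t=3 → L at (0,7); v=(1,-1)

Final position: (0,7)
Wall sequence: LRTL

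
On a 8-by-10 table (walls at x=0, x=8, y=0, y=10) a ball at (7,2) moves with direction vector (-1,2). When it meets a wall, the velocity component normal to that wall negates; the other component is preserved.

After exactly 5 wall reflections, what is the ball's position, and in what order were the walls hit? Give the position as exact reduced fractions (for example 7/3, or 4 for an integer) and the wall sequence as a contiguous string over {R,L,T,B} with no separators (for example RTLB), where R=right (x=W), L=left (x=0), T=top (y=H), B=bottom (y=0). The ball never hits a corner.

1. t=4 → T at (3,10); v=(-1,-2)
2. t=3 → L at (0,4); v=(1,-2)
3. t=2 → B at (2,0); v=(1,2)
4. t=5 → T at (7,10); v=(1,-2)
5. t=1 → R at (8,8); v=(-1,-2)

Final position: (8,8)
Wall sequence: TLBTR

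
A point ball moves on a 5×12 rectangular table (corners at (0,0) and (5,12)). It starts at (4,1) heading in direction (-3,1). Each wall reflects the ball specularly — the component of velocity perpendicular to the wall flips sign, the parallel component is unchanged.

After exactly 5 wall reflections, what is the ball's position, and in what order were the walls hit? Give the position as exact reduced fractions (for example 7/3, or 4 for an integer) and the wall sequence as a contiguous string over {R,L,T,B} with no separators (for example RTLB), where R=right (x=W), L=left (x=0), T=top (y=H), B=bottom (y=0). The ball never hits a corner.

1. t=4/3 → L at (0,7/3); v=(3,1)
2. t=5/3 → R at (5,4); v=(-3,1)
3. t=5/3 → L at (0,17/3); v=(3,1)
4. t=5/3 → R at (5,22/3); v=(-3,1)
5. t=5/3 → L at (0,9); v=(3,1)

Final position: (0,9)
Wall sequence: LRLRL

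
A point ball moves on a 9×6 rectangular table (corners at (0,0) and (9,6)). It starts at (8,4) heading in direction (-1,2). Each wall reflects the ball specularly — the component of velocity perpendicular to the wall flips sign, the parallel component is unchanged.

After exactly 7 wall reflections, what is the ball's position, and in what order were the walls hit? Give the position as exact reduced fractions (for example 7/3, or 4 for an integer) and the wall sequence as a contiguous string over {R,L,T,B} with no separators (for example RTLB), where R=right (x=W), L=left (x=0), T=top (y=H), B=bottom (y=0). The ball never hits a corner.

Final position: (8,0)
Wall sequence: TBTLBTB

1. t=1 → T at (7,6); v=(-1,-2)
2. t=3 → B at (4,0); v=(-1,2)
3. t=3 → T at (1,6); v=(-1,-2)
4. t=1 → L at (0,4); v=(1,-2)
5. t=2 → B at (2,0); v=(1,2)
6. t=3 → T at (5,6); v=(1,-2)
7. t=3 → B at (8,0); v=(1,2)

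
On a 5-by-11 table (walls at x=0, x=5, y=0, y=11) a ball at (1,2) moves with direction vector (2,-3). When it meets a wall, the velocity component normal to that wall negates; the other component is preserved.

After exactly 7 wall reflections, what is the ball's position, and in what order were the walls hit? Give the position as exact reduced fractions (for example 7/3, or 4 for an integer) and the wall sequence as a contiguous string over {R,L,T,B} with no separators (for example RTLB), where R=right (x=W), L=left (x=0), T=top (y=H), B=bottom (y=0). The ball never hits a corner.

Final position: (0,9/2)
Wall sequence: BRTLRBL

1. t=2/3 → B at (7/3,0); v=(2,3)
2. t=4/3 → R at (5,4); v=(-2,3)
3. t=7/3 → T at (1/3,11); v=(-2,-3)
4. t=1/6 → L at (0,21/2); v=(2,-3)
5. t=5/2 → R at (5,3); v=(-2,-3)
6. t=1 → B at (3,0); v=(-2,3)
7. t=3/2 → L at (0,9/2); v=(2,3)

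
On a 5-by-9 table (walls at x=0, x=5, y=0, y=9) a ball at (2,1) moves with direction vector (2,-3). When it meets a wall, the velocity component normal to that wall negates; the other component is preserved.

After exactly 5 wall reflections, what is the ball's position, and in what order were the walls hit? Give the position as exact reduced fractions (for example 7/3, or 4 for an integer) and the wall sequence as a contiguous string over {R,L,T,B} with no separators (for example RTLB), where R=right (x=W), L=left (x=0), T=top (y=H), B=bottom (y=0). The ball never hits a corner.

1. t=1/3 → B at (8/3,0); v=(2,3)
2. t=7/6 → R at (5,7/2); v=(-2,3)
3. t=11/6 → T at (4/3,9); v=(-2,-3)
4. t=2/3 → L at (0,7); v=(2,-3)
5. t=7/3 → B at (14/3,0); v=(2,3)

Final position: (14/3,0)
Wall sequence: BRTLB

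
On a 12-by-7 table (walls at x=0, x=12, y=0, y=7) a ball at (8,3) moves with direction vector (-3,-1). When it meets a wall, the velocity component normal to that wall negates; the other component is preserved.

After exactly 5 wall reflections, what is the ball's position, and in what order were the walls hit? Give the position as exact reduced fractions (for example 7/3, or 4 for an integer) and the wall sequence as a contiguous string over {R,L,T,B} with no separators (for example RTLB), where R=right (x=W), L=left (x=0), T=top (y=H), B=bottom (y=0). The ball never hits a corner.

1. t=8/3 → L at (0,1/3); v=(3,-1)
2. t=1/3 → B at (1,0); v=(3,1)
3. t=11/3 → R at (12,11/3); v=(-3,1)
4. t=10/3 → T at (2,7); v=(-3,-1)
5. t=2/3 → L at (0,19/3); v=(3,-1)

Final position: (0,19/3)
Wall sequence: LBRTL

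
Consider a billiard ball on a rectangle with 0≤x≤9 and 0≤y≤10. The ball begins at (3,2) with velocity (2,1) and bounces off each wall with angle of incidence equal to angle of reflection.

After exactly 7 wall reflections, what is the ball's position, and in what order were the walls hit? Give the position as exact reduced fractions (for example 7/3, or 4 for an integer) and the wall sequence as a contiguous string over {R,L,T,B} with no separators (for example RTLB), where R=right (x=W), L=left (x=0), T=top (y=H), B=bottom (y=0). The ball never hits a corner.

1. t=3 → R at (9,5); v=(-2,1)
2. t=9/2 → L at (0,19/2); v=(2,1)
3. t=1/2 → T at (1,10); v=(2,-1)
4. t=4 → R at (9,6); v=(-2,-1)
5. t=9/2 → L at (0,3/2); v=(2,-1)
6. t=3/2 → B at (3,0); v=(2,1)
7. t=3 → R at (9,3); v=(-2,1)

Final position: (9,3)
Wall sequence: RLTRLBR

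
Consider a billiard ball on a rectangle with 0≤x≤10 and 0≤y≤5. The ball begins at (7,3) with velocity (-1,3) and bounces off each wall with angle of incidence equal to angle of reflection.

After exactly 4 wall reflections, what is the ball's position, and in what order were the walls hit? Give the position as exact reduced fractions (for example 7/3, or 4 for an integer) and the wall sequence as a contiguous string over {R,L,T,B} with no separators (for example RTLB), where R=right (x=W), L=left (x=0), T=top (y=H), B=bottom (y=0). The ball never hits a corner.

1. t=2/3 → T at (19/3,5); v=(-1,-3)
2. t=5/3 → B at (14/3,0); v=(-1,3)
3. t=5/3 → T at (3,5); v=(-1,-3)
4. t=5/3 → B at (4/3,0); v=(-1,3)

Final position: (4/3,0)
Wall sequence: TBTB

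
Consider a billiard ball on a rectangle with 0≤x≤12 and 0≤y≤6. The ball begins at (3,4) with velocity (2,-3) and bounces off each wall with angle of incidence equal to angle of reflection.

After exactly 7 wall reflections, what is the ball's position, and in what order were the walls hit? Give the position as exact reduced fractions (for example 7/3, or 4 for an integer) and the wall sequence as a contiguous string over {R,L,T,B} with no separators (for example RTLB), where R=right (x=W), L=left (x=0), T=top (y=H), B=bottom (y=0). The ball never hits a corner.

1. t=4/3 → B at (17/3,0); v=(2,3)
2. t=2 → T at (29/3,6); v=(2,-3)
3. t=7/6 → R at (12,5/2); v=(-2,-3)
4. t=5/6 → B at (31/3,0); v=(-2,3)
5. t=2 → T at (19/3,6); v=(-2,-3)
6. t=2 → B at (7/3,0); v=(-2,3)
7. t=7/6 → L at (0,7/2); v=(2,3)

Final position: (0,7/2)
Wall sequence: BTRBTBL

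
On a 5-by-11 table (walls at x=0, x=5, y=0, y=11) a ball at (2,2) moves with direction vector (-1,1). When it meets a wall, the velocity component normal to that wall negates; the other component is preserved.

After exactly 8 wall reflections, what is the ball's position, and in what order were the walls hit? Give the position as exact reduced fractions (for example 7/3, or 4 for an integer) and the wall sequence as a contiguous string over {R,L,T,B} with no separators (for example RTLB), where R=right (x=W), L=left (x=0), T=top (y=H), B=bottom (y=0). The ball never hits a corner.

Final position: (5,7)
Wall sequence: LRTLRBLR

1. t=2 → L at (0,4); v=(1,1)
2. t=5 → R at (5,9); v=(-1,1)
3. t=2 → T at (3,11); v=(-1,-1)
4. t=3 → L at (0,8); v=(1,-1)
5. t=5 → R at (5,3); v=(-1,-1)
6. t=3 → B at (2,0); v=(-1,1)
7. t=2 → L at (0,2); v=(1,1)
8. t=5 → R at (5,7); v=(-1,1)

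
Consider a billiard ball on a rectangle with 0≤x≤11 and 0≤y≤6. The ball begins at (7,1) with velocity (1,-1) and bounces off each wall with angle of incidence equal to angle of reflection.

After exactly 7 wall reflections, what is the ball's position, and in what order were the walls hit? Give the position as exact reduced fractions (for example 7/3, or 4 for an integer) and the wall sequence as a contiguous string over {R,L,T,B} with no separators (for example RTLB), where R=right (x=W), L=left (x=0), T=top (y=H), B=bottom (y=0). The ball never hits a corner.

Final position: (10,0)
Wall sequence: BRTBLTB

1. t=1 → B at (8,0); v=(1,1)
2. t=3 → R at (11,3); v=(-1,1)
3. t=3 → T at (8,6); v=(-1,-1)
4. t=6 → B at (2,0); v=(-1,1)
5. t=2 → L at (0,2); v=(1,1)
6. t=4 → T at (4,6); v=(1,-1)
7. t=6 → B at (10,0); v=(1,1)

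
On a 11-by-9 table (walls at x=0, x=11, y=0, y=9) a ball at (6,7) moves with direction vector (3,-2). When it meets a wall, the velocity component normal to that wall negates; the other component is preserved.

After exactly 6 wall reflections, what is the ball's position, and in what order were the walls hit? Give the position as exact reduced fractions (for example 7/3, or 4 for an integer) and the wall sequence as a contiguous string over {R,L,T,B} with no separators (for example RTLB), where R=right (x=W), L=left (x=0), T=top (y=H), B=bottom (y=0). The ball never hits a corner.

Final position: (1/2,0)
Wall sequence: RBLTRB

1. t=5/3 → R at (11,11/3); v=(-3,-2)
2. t=11/6 → B at (11/2,0); v=(-3,2)
3. t=11/6 → L at (0,11/3); v=(3,2)
4. t=8/3 → T at (8,9); v=(3,-2)
5. t=1 → R at (11,7); v=(-3,-2)
6. t=7/2 → B at (1/2,0); v=(-3,2)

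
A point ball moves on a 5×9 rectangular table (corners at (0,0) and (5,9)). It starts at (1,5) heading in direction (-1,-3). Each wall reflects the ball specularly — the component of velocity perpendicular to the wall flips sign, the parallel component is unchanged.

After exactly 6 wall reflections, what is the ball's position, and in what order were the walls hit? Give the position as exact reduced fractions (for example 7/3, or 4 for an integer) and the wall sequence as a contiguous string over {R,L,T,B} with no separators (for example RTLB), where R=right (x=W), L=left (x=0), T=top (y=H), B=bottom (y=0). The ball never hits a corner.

Final position: (1/3,9)
Wall sequence: LBTRBT

1. t=1 → L at (0,2); v=(1,-3)
2. t=2/3 → B at (2/3,0); v=(1,3)
3. t=3 → T at (11/3,9); v=(1,-3)
4. t=4/3 → R at (5,5); v=(-1,-3)
5. t=5/3 → B at (10/3,0); v=(-1,3)
6. t=3 → T at (1/3,9); v=(-1,-3)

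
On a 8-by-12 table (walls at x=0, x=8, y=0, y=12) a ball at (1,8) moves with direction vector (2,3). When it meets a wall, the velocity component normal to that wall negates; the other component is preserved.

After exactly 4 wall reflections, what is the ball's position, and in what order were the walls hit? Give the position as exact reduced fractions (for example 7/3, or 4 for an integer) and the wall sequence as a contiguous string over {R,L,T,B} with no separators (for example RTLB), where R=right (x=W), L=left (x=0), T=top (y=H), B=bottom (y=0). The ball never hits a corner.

Final position: (0,13/2)
Wall sequence: TRBL

1. t=4/3 → T at (11/3,12); v=(2,-3)
2. t=13/6 → R at (8,11/2); v=(-2,-3)
3. t=11/6 → B at (13/3,0); v=(-2,3)
4. t=13/6 → L at (0,13/2); v=(2,3)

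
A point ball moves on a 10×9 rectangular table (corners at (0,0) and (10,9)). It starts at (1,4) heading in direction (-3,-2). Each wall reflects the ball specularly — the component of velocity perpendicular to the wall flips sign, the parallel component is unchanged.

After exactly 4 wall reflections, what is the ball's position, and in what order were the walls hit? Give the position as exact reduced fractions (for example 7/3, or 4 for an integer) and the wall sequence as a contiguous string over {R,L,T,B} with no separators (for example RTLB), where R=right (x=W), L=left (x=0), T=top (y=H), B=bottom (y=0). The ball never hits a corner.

Final position: (3/2,9)
Wall sequence: LBRT

1. t=1/3 → L at (0,10/3); v=(3,-2)
2. t=5/3 → B at (5,0); v=(3,2)
3. t=5/3 → R at (10,10/3); v=(-3,2)
4. t=17/6 → T at (3/2,9); v=(-3,-2)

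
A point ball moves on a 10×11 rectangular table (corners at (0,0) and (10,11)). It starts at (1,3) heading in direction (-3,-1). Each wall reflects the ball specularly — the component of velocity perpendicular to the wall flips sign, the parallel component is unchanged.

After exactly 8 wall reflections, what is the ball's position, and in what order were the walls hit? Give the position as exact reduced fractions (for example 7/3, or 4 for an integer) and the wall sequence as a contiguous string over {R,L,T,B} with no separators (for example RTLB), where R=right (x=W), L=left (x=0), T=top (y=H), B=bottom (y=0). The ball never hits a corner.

1. t=1/3 → L at (0,8/3); v=(3,-1)
2. t=8/3 → B at (8,0); v=(3,1)
3. t=2/3 → R at (10,2/3); v=(-3,1)
4. t=10/3 → L at (0,4); v=(3,1)
5. t=10/3 → R at (10,22/3); v=(-3,1)
6. t=10/3 → L at (0,32/3); v=(3,1)
7. t=1/3 → T at (1,11); v=(3,-1)
8. t=3 → R at (10,8); v=(-3,-1)

Final position: (10,8)
Wall sequence: LBRLRLTR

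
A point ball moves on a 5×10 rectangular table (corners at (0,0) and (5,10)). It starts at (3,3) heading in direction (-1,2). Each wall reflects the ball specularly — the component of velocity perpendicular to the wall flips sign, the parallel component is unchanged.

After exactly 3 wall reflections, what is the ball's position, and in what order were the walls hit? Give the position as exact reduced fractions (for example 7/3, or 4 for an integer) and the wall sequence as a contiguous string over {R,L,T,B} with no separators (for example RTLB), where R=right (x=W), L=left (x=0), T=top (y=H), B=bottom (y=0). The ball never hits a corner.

1. t=3 → L at (0,9); v=(1,2)
2. t=1/2 → T at (1/2,10); v=(1,-2)
3. t=9/2 → R at (5,1); v=(-1,-2)

Final position: (5,1)
Wall sequence: LTR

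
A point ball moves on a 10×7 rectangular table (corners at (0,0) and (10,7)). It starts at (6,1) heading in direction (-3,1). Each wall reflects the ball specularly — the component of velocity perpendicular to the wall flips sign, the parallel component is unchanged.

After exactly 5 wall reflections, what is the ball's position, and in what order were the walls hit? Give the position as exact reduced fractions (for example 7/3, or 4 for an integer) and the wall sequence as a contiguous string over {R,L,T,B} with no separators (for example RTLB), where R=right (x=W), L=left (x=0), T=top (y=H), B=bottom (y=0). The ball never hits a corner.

Final position: (10,1)
Wall sequence: LRTLR

1. t=2 → L at (0,3); v=(3,1)
2. t=10/3 → R at (10,19/3); v=(-3,1)
3. t=2/3 → T at (8,7); v=(-3,-1)
4. t=8/3 → L at (0,13/3); v=(3,-1)
5. t=10/3 → R at (10,1); v=(-3,-1)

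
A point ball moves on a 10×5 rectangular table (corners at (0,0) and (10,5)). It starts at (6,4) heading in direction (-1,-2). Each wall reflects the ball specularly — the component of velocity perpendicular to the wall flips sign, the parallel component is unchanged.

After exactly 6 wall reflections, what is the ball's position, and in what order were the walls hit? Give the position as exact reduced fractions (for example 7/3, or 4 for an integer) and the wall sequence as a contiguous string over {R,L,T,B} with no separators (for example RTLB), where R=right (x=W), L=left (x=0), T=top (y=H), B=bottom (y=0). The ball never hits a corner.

1. t=2 → B at (4,0); v=(-1,2)
2. t=5/2 → T at (3/2,5); v=(-1,-2)
3. t=3/2 → L at (0,2); v=(1,-2)
4. t=1 → B at (1,0); v=(1,2)
5. t=5/2 → T at (7/2,5); v=(1,-2)
6. t=5/2 → B at (6,0); v=(1,2)

Final position: (6,0)
Wall sequence: BTLBTB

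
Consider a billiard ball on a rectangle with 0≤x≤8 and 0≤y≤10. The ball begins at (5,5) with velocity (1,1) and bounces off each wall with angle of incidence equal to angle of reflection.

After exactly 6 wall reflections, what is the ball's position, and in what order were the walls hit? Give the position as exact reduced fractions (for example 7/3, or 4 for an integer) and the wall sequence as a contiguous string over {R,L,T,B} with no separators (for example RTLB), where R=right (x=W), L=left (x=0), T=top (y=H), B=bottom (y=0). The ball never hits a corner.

1. t=3 → R at (8,8); v=(-1,1)
2. t=2 → T at (6,10); v=(-1,-1)
3. t=6 → L at (0,4); v=(1,-1)
4. t=4 → B at (4,0); v=(1,1)
5. t=4 → R at (8,4); v=(-1,1)
6. t=6 → T at (2,10); v=(-1,-1)

Final position: (2,10)
Wall sequence: RTLBRT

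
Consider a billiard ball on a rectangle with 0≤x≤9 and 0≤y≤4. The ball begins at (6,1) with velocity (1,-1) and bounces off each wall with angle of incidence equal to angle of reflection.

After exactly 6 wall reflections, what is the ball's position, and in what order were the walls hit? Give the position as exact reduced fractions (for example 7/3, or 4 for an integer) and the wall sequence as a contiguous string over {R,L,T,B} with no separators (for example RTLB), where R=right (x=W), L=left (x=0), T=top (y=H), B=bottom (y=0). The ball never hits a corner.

Final position: (1,4)
Wall sequence: BRTBLT

1. t=1 → B at (7,0); v=(1,1)
2. t=2 → R at (9,2); v=(-1,1)
3. t=2 → T at (7,4); v=(-1,-1)
4. t=4 → B at (3,0); v=(-1,1)
5. t=3 → L at (0,3); v=(1,1)
6. t=1 → T at (1,4); v=(1,-1)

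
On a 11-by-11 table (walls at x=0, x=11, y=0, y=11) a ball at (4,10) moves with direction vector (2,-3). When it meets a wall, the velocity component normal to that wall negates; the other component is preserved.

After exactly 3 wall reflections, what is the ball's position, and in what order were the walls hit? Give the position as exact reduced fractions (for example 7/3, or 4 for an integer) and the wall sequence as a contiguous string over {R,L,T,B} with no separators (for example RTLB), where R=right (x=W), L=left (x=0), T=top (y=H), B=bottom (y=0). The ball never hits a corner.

1. t=10/3 → B at (32/3,0); v=(2,3)
2. t=1/6 → R at (11,1/2); v=(-2,3)
3. t=7/2 → T at (4,11); v=(-2,-3)

Final position: (4,11)
Wall sequence: BRT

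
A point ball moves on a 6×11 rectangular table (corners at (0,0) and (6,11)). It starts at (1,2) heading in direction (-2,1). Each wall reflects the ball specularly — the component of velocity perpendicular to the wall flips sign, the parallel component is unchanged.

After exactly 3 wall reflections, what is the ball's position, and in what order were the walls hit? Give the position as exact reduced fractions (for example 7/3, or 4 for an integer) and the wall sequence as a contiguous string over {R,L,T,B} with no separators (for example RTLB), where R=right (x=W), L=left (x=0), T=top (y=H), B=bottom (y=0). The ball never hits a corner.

Final position: (0,17/2)
Wall sequence: LRL

1. t=1/2 → L at (0,5/2); v=(2,1)
2. t=3 → R at (6,11/2); v=(-2,1)
3. t=3 → L at (0,17/2); v=(2,1)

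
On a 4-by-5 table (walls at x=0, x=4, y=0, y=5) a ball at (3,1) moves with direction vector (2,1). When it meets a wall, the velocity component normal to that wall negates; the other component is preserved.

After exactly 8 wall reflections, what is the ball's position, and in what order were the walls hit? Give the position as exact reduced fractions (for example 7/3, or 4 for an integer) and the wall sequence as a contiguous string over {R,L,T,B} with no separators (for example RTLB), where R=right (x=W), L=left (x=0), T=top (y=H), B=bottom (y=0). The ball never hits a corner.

Final position: (0,3/2)
Wall sequence: RLTRLRBL

1. t=1/2 → R at (4,3/2); v=(-2,1)
2. t=2 → L at (0,7/2); v=(2,1)
3. t=3/2 → T at (3,5); v=(2,-1)
4. t=1/2 → R at (4,9/2); v=(-2,-1)
5. t=2 → L at (0,5/2); v=(2,-1)
6. t=2 → R at (4,1/2); v=(-2,-1)
7. t=1/2 → B at (3,0); v=(-2,1)
8. t=3/2 → L at (0,3/2); v=(2,1)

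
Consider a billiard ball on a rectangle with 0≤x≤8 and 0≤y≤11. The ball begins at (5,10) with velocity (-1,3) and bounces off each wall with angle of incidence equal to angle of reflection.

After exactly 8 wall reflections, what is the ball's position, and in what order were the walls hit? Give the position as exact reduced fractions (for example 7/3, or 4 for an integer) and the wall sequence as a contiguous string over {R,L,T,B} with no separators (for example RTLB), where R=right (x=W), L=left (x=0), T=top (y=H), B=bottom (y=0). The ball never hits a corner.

1. t=1/3 → T at (14/3,11); v=(-1,-3)
2. t=11/3 → B at (1,0); v=(-1,3)
3. t=1 → L at (0,3); v=(1,3)
4. t=8/3 → T at (8/3,11); v=(1,-3)
5. t=11/3 → B at (19/3,0); v=(1,3)
6. t=5/3 → R at (8,5); v=(-1,3)
7. t=2 → T at (6,11); v=(-1,-3)
8. t=11/3 → B at (7/3,0); v=(-1,3)

Final position: (7/3,0)
Wall sequence: TBLTBRTB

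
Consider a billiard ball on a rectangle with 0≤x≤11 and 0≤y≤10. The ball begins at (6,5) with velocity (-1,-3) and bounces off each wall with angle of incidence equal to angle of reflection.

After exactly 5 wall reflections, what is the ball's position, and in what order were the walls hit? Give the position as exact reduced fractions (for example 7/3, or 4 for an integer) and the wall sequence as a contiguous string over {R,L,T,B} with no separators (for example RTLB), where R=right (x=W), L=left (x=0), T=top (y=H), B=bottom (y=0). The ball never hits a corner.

1. t=5/3 → B at (13/3,0); v=(-1,3)
2. t=10/3 → T at (1,10); v=(-1,-3)
3. t=1 → L at (0,7); v=(1,-3)
4. t=7/3 → B at (7/3,0); v=(1,3)
5. t=10/3 → T at (17/3,10); v=(1,-3)

Final position: (17/3,10)
Wall sequence: BTLBT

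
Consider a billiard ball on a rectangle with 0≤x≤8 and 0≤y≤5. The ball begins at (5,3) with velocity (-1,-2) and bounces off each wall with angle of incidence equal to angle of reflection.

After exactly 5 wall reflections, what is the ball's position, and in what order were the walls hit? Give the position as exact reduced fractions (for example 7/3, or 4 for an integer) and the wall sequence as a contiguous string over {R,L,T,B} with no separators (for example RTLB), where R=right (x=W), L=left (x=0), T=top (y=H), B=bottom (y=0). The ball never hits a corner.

1. t=3/2 → B at (7/2,0); v=(-1,2)
2. t=5/2 → T at (1,5); v=(-1,-2)
3. t=1 → L at (0,3); v=(1,-2)
4. t=3/2 → B at (3/2,0); v=(1,2)
5. t=5/2 → T at (4,5); v=(1,-2)

Final position: (4,5)
Wall sequence: BTLBT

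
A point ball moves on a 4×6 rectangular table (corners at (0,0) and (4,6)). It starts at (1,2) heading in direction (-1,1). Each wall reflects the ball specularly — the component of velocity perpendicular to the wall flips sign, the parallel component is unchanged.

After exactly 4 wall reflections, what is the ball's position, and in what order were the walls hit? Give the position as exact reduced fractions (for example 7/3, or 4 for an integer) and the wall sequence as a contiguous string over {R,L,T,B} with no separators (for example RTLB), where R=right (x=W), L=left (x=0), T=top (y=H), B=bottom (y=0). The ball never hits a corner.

1. t=1 → L at (0,3); v=(1,1)
2. t=3 → T at (3,6); v=(1,-1)
3. t=1 → R at (4,5); v=(-1,-1)
4. t=4 → L at (0,1); v=(1,-1)

Final position: (0,1)
Wall sequence: LTRL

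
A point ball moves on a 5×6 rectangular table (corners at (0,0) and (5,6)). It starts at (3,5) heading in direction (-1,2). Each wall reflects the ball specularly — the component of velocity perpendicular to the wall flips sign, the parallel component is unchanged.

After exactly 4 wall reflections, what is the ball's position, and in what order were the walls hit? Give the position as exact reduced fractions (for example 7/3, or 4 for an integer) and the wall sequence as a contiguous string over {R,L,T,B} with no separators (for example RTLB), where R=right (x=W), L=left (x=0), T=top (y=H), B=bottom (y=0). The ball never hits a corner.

1. t=1/2 → T at (5/2,6); v=(-1,-2)
2. t=5/2 → L at (0,1); v=(1,-2)
3. t=1/2 → B at (1/2,0); v=(1,2)
4. t=3 → T at (7/2,6); v=(1,-2)

Final position: (7/2,6)
Wall sequence: TLBT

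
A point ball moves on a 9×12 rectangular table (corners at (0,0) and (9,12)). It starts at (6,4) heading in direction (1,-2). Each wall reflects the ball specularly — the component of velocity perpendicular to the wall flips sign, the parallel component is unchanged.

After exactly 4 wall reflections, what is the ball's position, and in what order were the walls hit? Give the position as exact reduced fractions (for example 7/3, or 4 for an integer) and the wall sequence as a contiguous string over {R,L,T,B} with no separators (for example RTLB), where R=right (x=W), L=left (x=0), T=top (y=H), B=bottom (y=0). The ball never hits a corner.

1. t=2 → B at (8,0); v=(1,2)
2. t=1 → R at (9,2); v=(-1,2)
3. t=5 → T at (4,12); v=(-1,-2)
4. t=4 → L at (0,4); v=(1,-2)

Final position: (0,4)
Wall sequence: BRTL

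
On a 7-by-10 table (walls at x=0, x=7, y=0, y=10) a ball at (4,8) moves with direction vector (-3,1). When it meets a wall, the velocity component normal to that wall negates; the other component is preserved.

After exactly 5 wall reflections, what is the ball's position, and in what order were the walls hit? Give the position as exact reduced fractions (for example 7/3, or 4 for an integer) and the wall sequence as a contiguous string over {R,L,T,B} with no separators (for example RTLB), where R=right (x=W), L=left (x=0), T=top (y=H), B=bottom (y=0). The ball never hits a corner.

Final position: (7,11/3)
Wall sequence: LTRLR

1. t=4/3 → L at (0,28/3); v=(3,1)
2. t=2/3 → T at (2,10); v=(3,-1)
3. t=5/3 → R at (7,25/3); v=(-3,-1)
4. t=7/3 → L at (0,6); v=(3,-1)
5. t=7/3 → R at (7,11/3); v=(-3,-1)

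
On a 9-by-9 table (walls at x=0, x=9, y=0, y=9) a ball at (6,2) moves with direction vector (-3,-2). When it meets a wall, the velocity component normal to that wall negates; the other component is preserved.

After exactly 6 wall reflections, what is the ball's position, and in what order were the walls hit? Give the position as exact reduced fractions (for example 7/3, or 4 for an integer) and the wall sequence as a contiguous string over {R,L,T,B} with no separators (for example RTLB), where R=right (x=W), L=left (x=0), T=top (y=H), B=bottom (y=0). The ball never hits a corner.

Final position: (6,0)
Wall sequence: BLRTLB

1. t=1 → B at (3,0); v=(-3,2)
2. t=1 → L at (0,2); v=(3,2)
3. t=3 → R at (9,8); v=(-3,2)
4. t=1/2 → T at (15/2,9); v=(-3,-2)
5. t=5/2 → L at (0,4); v=(3,-2)
6. t=2 → B at (6,0); v=(3,2)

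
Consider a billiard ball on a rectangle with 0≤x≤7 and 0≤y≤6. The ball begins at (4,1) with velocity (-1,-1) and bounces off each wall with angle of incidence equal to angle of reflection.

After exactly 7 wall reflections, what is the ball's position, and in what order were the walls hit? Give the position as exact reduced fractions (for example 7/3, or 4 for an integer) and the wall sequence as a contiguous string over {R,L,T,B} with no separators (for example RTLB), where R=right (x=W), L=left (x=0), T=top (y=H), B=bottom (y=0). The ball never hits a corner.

Final position: (1,6)
Wall sequence: BLTRBLT

1. t=1 → B at (3,0); v=(-1,1)
2. t=3 → L at (0,3); v=(1,1)
3. t=3 → T at (3,6); v=(1,-1)
4. t=4 → R at (7,2); v=(-1,-1)
5. t=2 → B at (5,0); v=(-1,1)
6. t=5 → L at (0,5); v=(1,1)
7. t=1 → T at (1,6); v=(1,-1)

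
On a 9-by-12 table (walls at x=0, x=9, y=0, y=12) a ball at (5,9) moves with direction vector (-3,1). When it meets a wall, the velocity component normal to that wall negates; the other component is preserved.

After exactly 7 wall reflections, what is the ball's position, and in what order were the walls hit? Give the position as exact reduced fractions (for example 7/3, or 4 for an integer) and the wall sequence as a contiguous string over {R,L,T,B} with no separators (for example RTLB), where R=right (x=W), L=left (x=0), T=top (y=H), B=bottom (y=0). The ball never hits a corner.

Final position: (4,0)
Wall sequence: LTRLRLB

1. t=5/3 → L at (0,32/3); v=(3,1)
2. t=4/3 → T at (4,12); v=(3,-1)
3. t=5/3 → R at (9,31/3); v=(-3,-1)
4. t=3 → L at (0,22/3); v=(3,-1)
5. t=3 → R at (9,13/3); v=(-3,-1)
6. t=3 → L at (0,4/3); v=(3,-1)
7. t=4/3 → B at (4,0); v=(3,1)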